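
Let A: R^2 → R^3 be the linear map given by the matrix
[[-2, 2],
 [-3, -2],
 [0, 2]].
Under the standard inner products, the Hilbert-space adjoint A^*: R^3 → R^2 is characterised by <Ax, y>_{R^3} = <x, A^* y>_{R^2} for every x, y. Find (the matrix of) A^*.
A^* = A^T =
[[-2, -3, 0],
 [2, -2, 2]]

For real matrices with standard dot products, the defining identity <Ax, y> = <x, A^* y> gives (Ax)^T y = x^T (A^*) y, i.e. x^T A^T y = x^T (A^*) y. Since this holds for all x, y, we must have A^* = A^T. Therefore
A^* =
[[-2, -3, 0],
 [2, -2, 2]].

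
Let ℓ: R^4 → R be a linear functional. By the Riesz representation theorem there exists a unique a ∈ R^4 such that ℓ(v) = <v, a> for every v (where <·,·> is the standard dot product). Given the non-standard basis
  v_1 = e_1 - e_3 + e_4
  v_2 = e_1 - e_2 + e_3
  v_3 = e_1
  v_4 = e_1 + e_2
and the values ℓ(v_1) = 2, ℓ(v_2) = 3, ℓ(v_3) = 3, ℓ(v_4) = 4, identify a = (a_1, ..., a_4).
a = (3, 1, 1, 0)

Write a = (a_1, ..., a_4) in the standard basis. For each basis vector v_i, ℓ(v_i) = <v_i, a> is a linear equation in the a_j's. Collect the n equations into a matrix system V a = ℓ, where row i of V is v_i (expressed in the standard basis). Since V is invertible (lower-triangular with 1s on the diagonal, up to permutation), solve by back-substitution:
  V =
[[1, 0, -1, 1],
 [1, -1, 1, 0],
 [1, 0, 0, 0],
 [1, 1, 0, 0]]
  V a = (2, 3, 3, 4)
Solving gives a = (3, 1, 1, 0).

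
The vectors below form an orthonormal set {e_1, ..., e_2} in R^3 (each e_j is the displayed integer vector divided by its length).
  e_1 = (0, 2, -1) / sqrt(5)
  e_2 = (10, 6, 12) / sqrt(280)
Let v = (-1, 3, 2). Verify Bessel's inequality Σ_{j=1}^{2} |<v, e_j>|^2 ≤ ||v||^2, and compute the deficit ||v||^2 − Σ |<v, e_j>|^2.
Σ |<v, e_j>|^2 = 48/7; ||v||^2 = 14; deficit = 50/7

Write each e_j = u_j / sqrt(<u_j, u_j>) where u_j is the displayed integer vector. Then <v, e_j> = <v, u_j> / sqrt(<u_j, u_j>), so |<v, e_j>|^2 = <v, u_j>^2 / <u_j, u_j>.
Coefficients: <v, e_1> = 4/sqrt(5), <v, e_2> = 32/sqrt(280).
Square and sum: Σ |<v, e_j>|^2 = 48/7.
Compute ||v||^2 = v·v = 14.
Deficit = 14 − 48/7 = 50/7 ≥ 0, confirming Bessel's inequality. (The deficit equals ||v − Σ <v,e_j> e_j||^2, the squared distance from v to span{e_j}.)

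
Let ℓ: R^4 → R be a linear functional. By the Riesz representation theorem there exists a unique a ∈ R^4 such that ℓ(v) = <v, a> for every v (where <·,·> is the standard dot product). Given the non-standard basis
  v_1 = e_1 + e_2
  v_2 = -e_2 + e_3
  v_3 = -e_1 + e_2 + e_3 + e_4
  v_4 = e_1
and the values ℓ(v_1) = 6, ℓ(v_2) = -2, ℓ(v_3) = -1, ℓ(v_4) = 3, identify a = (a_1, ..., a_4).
a = (3, 3, 1, -2)

Write a = (a_1, ..., a_4) in the standard basis. For each basis vector v_i, ℓ(v_i) = <v_i, a> is a linear equation in the a_j's. Collect the n equations into a matrix system V a = ℓ, where row i of V is v_i (expressed in the standard basis). Since V is invertible (lower-triangular with 1s on the diagonal, up to permutation), solve by back-substitution:
  V =
[[1, 1, 0, 0],
 [0, -1, 1, 0],
 [-1, 1, 1, 1],
 [1, 0, 0, 0]]
  V a = (6, -2, -1, 3)
Solving gives a = (3, 3, 1, -2).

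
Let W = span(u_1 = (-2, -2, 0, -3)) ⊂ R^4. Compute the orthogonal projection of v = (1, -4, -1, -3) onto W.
proj_W(v) = (-30/17, -30/17, 0, -45/17)

Set up U = [u_1 | ... | u_1] ∈ R^(4×1). The projector onto W = col(U) is P = U (U^T U)^(-1) U^T.
Compute U^T U =
  [17],
and U^T v = (15).
Solve U^T U · c = U^T v for the coefficients: c = (15/17). The projection is proj_W(v) = U c.
Check: (v - proj_W(v)) · u_1 = 0  (should be 0).
Result: proj_W(v) = (-30/17, -30/17, 0, -45/17).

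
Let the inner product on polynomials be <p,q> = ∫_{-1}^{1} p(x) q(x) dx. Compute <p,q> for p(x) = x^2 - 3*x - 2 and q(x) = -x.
<p,q> = 2

Expand the product: p(x)·q(x) = -x^3 + 3*x^2 + 2*x.
∫_{-1}^{1} of each monomial x^k gives [2/(k+1) if k even, 0 if k odd]. Integrating term-by-term (or equivalently evaluating the antiderivative F(x) = -x^4/4 + x^3 + x^2 at the endpoints):
  F(1) − F(−1) = 7/4 − (-1/4) = 2.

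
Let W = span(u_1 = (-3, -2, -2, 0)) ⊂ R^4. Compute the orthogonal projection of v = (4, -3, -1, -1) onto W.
proj_W(v) = (12/17, 8/17, 8/17, 0)

Set up U = [u_1 | ... | u_1] ∈ R^(4×1). The projector onto W = col(U) is P = U (U^T U)^(-1) U^T.
Compute U^T U =
  [17],
and U^T v = (-4).
Solve U^T U · c = U^T v for the coefficients: c = (-4/17). The projection is proj_W(v) = U c.
Check: (v - proj_W(v)) · u_1 = 0  (should be 0).
Result: proj_W(v) = (12/17, 8/17, 8/17, 0).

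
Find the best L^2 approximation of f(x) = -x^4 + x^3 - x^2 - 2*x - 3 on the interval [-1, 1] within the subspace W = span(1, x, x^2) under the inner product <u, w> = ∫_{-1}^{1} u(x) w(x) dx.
g(x) = -13*x^2/7 - 7*x/5 - 102/35

The best approximation g ∈ W is the orthogonal projection of f onto W. Writing g = a_0 + a_1 x + a_2 x^2, the coefficients solve the normal equations G · a = b where
  G_{ij} = <φ_i, φ_j> and b_i = <f, φ_i>, with φ_0 = 1, φ_1 = x, φ_2 = x^2.
G =
  [2, 0, 2/3]
  [0, 2/3, 0]
  [2/3, 0, 2/5],
b = (-106/15, -14/15, -94/35).
Solving gives a_0 = -102/35, a_1 = -7/5, a_2 = -13/7, so
  g(x) = -13*x^2/7 - 7*x/5 - 102/35.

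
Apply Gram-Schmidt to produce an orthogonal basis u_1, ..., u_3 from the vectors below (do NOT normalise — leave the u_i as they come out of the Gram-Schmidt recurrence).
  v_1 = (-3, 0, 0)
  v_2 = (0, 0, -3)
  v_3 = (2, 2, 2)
Orthogonal basis:
  u_1 = (-3, 0, 0)
  u_2 = (0, 0, -3)
  u_3 = (0, 2, 0)

Apply the Gram-Schmidt recurrence
  u_1 = v_1
  u_i = v_i − Σ_{j<i} ((v_i · u_j) / (u_j · u_j)) · u_j.

Step by step this gives:
  u_1 = (-3, 0, 0)
  u_2 = (0, 0, -3)
  u_3 = (0, 2, 0)

Orthogonality check:
  u_2 · u_1 = 0 (should be 0)
  u_3 · u_1 = 0 (should be 0)
  u_3 · u_2 = 0 (should be 0)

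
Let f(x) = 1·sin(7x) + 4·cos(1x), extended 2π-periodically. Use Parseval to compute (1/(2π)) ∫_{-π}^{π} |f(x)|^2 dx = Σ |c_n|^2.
Σ |c_n|^2 = 17/2

Expand |f|^2 and use orthogonality of {sin(nx), cos(mx)} on [-π, π]:
  ∫_{-π}^{π} sin(nx)^2 dx = π, ∫ cos(mx)^2 dx = π, and cross terms integrate to 0.
So ∫_{-π}^{π} f(x)^2 dx = 1^2 · π + 4^2 · π = (1 + 16)π.
Divide by 2π: (1 + 16)/2 = 17/2.
By Parseval, this equals Σ |c_n|^2.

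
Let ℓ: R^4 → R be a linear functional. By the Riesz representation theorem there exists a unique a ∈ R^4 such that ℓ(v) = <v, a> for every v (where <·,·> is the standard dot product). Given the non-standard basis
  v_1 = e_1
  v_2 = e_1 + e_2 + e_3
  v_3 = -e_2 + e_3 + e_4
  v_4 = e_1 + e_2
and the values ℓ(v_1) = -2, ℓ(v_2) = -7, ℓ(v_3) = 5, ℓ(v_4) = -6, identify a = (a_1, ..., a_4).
a = (-2, -4, -1, 2)

Write a = (a_1, ..., a_4) in the standard basis. For each basis vector v_i, ℓ(v_i) = <v_i, a> is a linear equation in the a_j's. Collect the n equations into a matrix system V a = ℓ, where row i of V is v_i (expressed in the standard basis). Since V is invertible (lower-triangular with 1s on the diagonal, up to permutation), solve by back-substitution:
  V =
[[1, 0, 0, 0],
 [1, 1, 1, 0],
 [0, -1, 1, 1],
 [1, 1, 0, 0]]
  V a = (-2, -7, 5, -6)
Solving gives a = (-2, -4, -1, 2).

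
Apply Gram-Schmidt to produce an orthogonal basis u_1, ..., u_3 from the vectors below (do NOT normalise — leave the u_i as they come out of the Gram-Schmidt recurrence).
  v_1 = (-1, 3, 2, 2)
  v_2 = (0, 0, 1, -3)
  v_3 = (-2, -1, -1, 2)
Orthogonal basis:
  u_1 = (-1, 3, 2, 2)
  u_2 = (-2/9, 2/3, 13/9, -23/9)
  u_3 = (-173/82, -55/82, -3/82, -1/82)

Apply the Gram-Schmidt recurrence
  u_1 = v_1
  u_i = v_i − Σ_{j<i} ((v_i · u_j) / (u_j · u_j)) · u_j.

Step by step this gives:
  u_1 = (-1, 3, 2, 2)
  u_2 = (-2/9, 2/3, 13/9, -23/9)
  u_3 = (-173/82, -55/82, -3/82, -1/82)

Orthogonality check:
  u_2 · u_1 = 0 (should be 0)
  u_3 · u_1 = 0 (should be 0)
  u_3 · u_2 = 0 (should be 0)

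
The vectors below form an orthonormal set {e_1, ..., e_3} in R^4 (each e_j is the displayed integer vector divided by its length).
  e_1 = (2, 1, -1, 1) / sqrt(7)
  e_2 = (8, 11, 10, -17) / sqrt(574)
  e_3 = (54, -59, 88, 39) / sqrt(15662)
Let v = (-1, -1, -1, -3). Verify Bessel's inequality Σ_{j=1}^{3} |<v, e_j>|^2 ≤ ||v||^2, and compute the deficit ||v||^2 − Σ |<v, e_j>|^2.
Σ |<v, e_j>|^2 = 1331/191; ||v||^2 = 12; deficit = 961/191

Write each e_j = u_j / sqrt(<u_j, u_j>) where u_j is the displayed integer vector. Then <v, e_j> = <v, u_j> / sqrt(<u_j, u_j>), so |<v, e_j>|^2 = <v, u_j>^2 / <u_j, u_j>.
Coefficients: <v, e_1> = -5/sqrt(7), <v, e_2> = 22/sqrt(574), <v, e_3> = -200/sqrt(15662).
Square and sum: Σ |<v, e_j>|^2 = 1331/191.
Compute ||v||^2 = v·v = 12.
Deficit = 12 − 1331/191 = 961/191 ≥ 0, confirming Bessel's inequality. (The deficit equals ||v − Σ <v,e_j> e_j||^2, the squared distance from v to span{e_j}.)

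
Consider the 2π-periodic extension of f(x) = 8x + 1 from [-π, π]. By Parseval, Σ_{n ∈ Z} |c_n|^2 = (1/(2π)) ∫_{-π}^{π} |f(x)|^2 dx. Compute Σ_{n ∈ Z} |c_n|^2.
Σ |c_n|^2 = 64π^2/3 + 1

Expand and integrate term by term over [-π, π]:
  ∫ (8x)^2 dx = 64·(2π^3/3); ∫ 2·8·(1)·x dx = 0 (odd integrand); ∫ 1^2 dx = 1·2π.
So (1/(2π)) ∫_{-π}^{π} (8x + 1)^2 dx = 64π^2/3 + 1 = 64π^2/3 + 1.
Parseval ⇒ Σ |c_n|^2 = 64π^2/3 + 1.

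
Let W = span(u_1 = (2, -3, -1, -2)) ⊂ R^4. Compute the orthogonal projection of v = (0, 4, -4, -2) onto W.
proj_W(v) = (-4/9, 2/3, 2/9, 4/9)

Set up U = [u_1 | ... | u_1] ∈ R^(4×1). The projector onto W = col(U) is P = U (U^T U)^(-1) U^T.
Compute U^T U =
  [18],
and U^T v = (-4).
Solve U^T U · c = U^T v for the coefficients: c = (-2/9). The projection is proj_W(v) = U c.
Check: (v - proj_W(v)) · u_1 = 0  (should be 0).
Result: proj_W(v) = (-4/9, 2/3, 2/9, 4/9).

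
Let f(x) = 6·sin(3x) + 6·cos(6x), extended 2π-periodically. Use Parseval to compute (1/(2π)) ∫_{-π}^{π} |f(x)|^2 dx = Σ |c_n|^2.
Σ |c_n|^2 = 36

Expand |f|^2 and use orthogonality of {sin(nx), cos(mx)} on [-π, π]:
  ∫_{-π}^{π} sin(nx)^2 dx = π, ∫ cos(mx)^2 dx = π, and cross terms integrate to 0.
So ∫_{-π}^{π} f(x)^2 dx = 6^2 · π + 6^2 · π = (36 + 36)π.
Divide by 2π: (36 + 36)/2 = 36.
By Parseval, this equals Σ |c_n|^2.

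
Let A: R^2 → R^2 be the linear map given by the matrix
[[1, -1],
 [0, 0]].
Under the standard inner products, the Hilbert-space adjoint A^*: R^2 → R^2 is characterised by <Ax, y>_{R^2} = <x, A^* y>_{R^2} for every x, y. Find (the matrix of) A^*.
A^* = A^T =
[[1, 0],
 [-1, 0]]

For real matrices with standard dot products, the defining identity <Ax, y> = <x, A^* y> gives (Ax)^T y = x^T (A^*) y, i.e. x^T A^T y = x^T (A^*) y. Since this holds for all x, y, we must have A^* = A^T. Therefore
A^* =
[[1, 0],
 [-1, 0]].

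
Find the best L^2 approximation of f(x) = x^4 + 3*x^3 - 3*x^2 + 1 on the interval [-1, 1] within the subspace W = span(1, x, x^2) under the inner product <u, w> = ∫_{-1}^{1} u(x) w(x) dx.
g(x) = -15*x^2/7 + 9*x/5 + 32/35

The best approximation g ∈ W is the orthogonal projection of f onto W. Writing g = a_0 + a_1 x + a_2 x^2, the coefficients solve the normal equations G · a = b where
  G_{ij} = <φ_i, φ_j> and b_i = <f, φ_i>, with φ_0 = 1, φ_1 = x, φ_2 = x^2.
G =
  [2, 0, 2/3]
  [0, 2/3, 0]
  [2/3, 0, 2/5],
b = (2/5, 6/5, -26/105).
Solving gives a_0 = 32/35, a_1 = 9/5, a_2 = -15/7, so
  g(x) = -15*x^2/7 + 9*x/5 + 32/35.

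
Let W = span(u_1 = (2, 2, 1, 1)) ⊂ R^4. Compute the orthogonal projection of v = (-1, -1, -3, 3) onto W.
proj_W(v) = (-4/5, -4/5, -2/5, -2/5)

Set up U = [u_1 | ... | u_1] ∈ R^(4×1). The projector onto W = col(U) is P = U (U^T U)^(-1) U^T.
Compute U^T U =
  [10],
and U^T v = (-4).
Solve U^T U · c = U^T v for the coefficients: c = (-2/5). The projection is proj_W(v) = U c.
Check: (v - proj_W(v)) · u_1 = 0  (should be 0).
Result: proj_W(v) = (-4/5, -4/5, -2/5, -2/5).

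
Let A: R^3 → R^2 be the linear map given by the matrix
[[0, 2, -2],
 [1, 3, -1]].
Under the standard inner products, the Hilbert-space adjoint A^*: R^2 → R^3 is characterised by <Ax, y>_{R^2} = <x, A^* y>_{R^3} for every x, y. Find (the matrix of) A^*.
A^* = A^T =
[[0, 1],
 [2, 3],
 [-2, -1]]

For real matrices with standard dot products, the defining identity <Ax, y> = <x, A^* y> gives (Ax)^T y = x^T (A^*) y, i.e. x^T A^T y = x^T (A^*) y. Since this holds for all x, y, we must have A^* = A^T. Therefore
A^* =
[[0, 1],
 [2, 3],
 [-2, -1]].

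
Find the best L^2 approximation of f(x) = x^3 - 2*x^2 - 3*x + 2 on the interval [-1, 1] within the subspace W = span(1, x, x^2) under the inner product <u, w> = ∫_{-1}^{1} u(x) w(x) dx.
g(x) = -2*x^2 - 12*x/5 + 2

The best approximation g ∈ W is the orthogonal projection of f onto W. Writing g = a_0 + a_1 x + a_2 x^2, the coefficients solve the normal equations G · a = b where
  G_{ij} = <φ_i, φ_j> and b_i = <f, φ_i>, with φ_0 = 1, φ_1 = x, φ_2 = x^2.
G =
  [2, 0, 2/3]
  [0, 2/3, 0]
  [2/3, 0, 2/5],
b = (8/3, -8/5, 8/15).
Solving gives a_0 = 2, a_1 = -12/5, a_2 = -2, so
  g(x) = -2*x^2 - 12*x/5 + 2.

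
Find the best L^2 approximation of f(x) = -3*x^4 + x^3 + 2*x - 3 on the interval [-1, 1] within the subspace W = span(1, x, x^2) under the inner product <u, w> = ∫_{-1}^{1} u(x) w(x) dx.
g(x) = -18*x^2/7 + 13*x/5 - 96/35

The best approximation g ∈ W is the orthogonal projection of f onto W. Writing g = a_0 + a_1 x + a_2 x^2, the coefficients solve the normal equations G · a = b where
  G_{ij} = <φ_i, φ_j> and b_i = <f, φ_i>, with φ_0 = 1, φ_1 = x, φ_2 = x^2.
G =
  [2, 0, 2/3]
  [0, 2/3, 0]
  [2/3, 0, 2/5],
b = (-36/5, 26/15, -20/7).
Solving gives a_0 = -96/35, a_1 = 13/5, a_2 = -18/7, so
  g(x) = -18*x^2/7 + 13*x/5 - 96/35.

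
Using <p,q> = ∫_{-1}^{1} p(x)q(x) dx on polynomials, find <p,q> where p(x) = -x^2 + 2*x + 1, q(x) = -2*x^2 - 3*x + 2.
<p,q> = -28/15

Expand the product: p(x)·q(x) = 2*x^4 - x^3 - 10*x^2 + x + 2.
∫_{-1}^{1} of each monomial x^k gives [2/(k+1) if k even, 0 if k odd]. Integrating term-by-term (or equivalently evaluating the antiderivative F(x) = 2*x^5/5 - x^4/4 - 10*x^3/3 + x^2/2 + 2*x at the endpoints):
  F(1) − F(−1) = -41/60 − (71/60) = -28/15.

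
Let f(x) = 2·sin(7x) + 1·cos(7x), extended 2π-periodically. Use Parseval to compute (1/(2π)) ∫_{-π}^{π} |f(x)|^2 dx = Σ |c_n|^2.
Σ |c_n|^2 = 5/2

Expand |f|^2 and use orthogonality of {sin(nx), cos(mx)} on [-π, π]:
  ∫_{-π}^{π} sin(nx)^2 dx = π, ∫ cos(mx)^2 dx = π, and cross terms integrate to 0.
So ∫_{-π}^{π} f(x)^2 dx = 2^2 · π + 1^2 · π = (4 + 1)π.
Divide by 2π: (4 + 1)/2 = 5/2.
By Parseval, this equals Σ |c_n|^2.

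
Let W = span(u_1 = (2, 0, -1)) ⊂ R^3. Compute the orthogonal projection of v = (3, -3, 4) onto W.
proj_W(v) = (4/5, 0, -2/5)

Set up U = [u_1 | ... | u_1] ∈ R^(3×1). The projector onto W = col(U) is P = U (U^T U)^(-1) U^T.
Compute U^T U =
  [5],
and U^T v = (2).
Solve U^T U · c = U^T v for the coefficients: c = (2/5). The projection is proj_W(v) = U c.
Check: (v - proj_W(v)) · u_1 = 0  (should be 0).
Result: proj_W(v) = (4/5, 0, -2/5).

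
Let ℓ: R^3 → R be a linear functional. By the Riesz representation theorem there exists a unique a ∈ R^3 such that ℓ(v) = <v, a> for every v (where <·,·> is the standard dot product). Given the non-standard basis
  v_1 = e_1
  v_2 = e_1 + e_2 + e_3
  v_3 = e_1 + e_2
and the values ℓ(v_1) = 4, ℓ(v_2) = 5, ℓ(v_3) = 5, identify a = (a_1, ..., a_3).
a = (4, 1, 0)

Write a = (a_1, ..., a_3) in the standard basis. For each basis vector v_i, ℓ(v_i) = <v_i, a> is a linear equation in the a_j's. Collect the n equations into a matrix system V a = ℓ, where row i of V is v_i (expressed in the standard basis). Since V is invertible (lower-triangular with 1s on the diagonal, up to permutation), solve by back-substitution:
  V =
[[1, 0, 0],
 [1, 1, 1],
 [1, 1, 0]]
  V a = (4, 5, 5)
Solving gives a = (4, 1, 0).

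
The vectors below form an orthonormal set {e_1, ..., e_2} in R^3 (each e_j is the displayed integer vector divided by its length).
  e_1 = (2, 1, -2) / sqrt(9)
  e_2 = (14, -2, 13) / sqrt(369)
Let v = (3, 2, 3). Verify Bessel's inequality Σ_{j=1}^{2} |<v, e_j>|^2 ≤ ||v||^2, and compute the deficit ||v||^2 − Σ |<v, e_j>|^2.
Σ |<v, e_j>|^2 = 677/41; ||v||^2 = 22; deficit = 225/41

Write each e_j = u_j / sqrt(<u_j, u_j>) where u_j is the displayed integer vector. Then <v, e_j> = <v, u_j> / sqrt(<u_j, u_j>), so |<v, e_j>|^2 = <v, u_j>^2 / <u_j, u_j>.
Coefficients: <v, e_1> = 2/sqrt(9), <v, e_2> = 77/sqrt(369).
Square and sum: Σ |<v, e_j>|^2 = 677/41.
Compute ||v||^2 = v·v = 22.
Deficit = 22 − 677/41 = 225/41 ≥ 0, confirming Bessel's inequality. (The deficit equals ||v − Σ <v,e_j> e_j||^2, the squared distance from v to span{e_j}.)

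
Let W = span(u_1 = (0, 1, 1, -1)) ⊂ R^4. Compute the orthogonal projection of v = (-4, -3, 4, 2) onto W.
proj_W(v) = (0, -1/3, -1/3, 1/3)

Set up U = [u_1 | ... | u_1] ∈ R^(4×1). The projector onto W = col(U) is P = U (U^T U)^(-1) U^T.
Compute U^T U =
  [3],
and U^T v = (-1).
Solve U^T U · c = U^T v for the coefficients: c = (-1/3). The projection is proj_W(v) = U c.
Check: (v - proj_W(v)) · u_1 = 0  (should be 0).
Result: proj_W(v) = (0, -1/3, -1/3, 1/3).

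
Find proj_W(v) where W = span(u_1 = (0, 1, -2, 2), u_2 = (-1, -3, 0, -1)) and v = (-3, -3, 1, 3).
proj_W(v) = (-43/37, -101/37, -56/37, 13/37)

Set up U = [u_1 | ... | u_2] ∈ R^(4×2). The projector onto W = col(U) is P = U (U^T U)^(-1) U^T.
Compute U^T U =
  [9, -5]
  [-5, 11],
and U^T v = (1, 9).
Solve U^T U · c = U^T v for the coefficients: c = (28/37, 43/37). The projection is proj_W(v) = U c.
Check: (v - proj_W(v)) · u_1 = 0  (should be 0).
Check: (v - proj_W(v)) · u_2 = 0  (should be 0).
Result: proj_W(v) = (-43/37, -101/37, -56/37, 13/37).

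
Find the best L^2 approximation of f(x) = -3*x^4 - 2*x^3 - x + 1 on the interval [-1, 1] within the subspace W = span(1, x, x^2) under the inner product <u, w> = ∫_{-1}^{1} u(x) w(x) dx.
g(x) = -18*x^2/7 - 11*x/5 + 44/35

The best approximation g ∈ W is the orthogonal projection of f onto W. Writing g = a_0 + a_1 x + a_2 x^2, the coefficients solve the normal equations G · a = b where
  G_{ij} = <φ_i, φ_j> and b_i = <f, φ_i>, with φ_0 = 1, φ_1 = x, φ_2 = x^2.
G =
  [2, 0, 2/3]
  [0, 2/3, 0]
  [2/3, 0, 2/5],
b = (4/5, -22/15, -4/21).
Solving gives a_0 = 44/35, a_1 = -11/5, a_2 = -18/7, so
  g(x) = -18*x^2/7 - 11*x/5 + 44/35.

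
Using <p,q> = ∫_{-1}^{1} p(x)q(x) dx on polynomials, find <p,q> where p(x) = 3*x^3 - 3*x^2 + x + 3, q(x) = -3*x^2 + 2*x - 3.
<p,q> = -32/3

Expand the product: p(x)·q(x) = -9*x^5 + 15*x^4 - 18*x^3 + 2*x^2 + 3*x - 9.
∫_{-1}^{1} of each monomial x^k gives [2/(k+1) if k even, 0 if k odd]. Integrating term-by-term (or equivalently evaluating the antiderivative F(x) = -3*x^6/2 + 3*x^5 - 9*x^4/2 + 2*x^3/3 + 3*x^2/2 - 9*x at the endpoints):
  F(1) − F(−1) = -59/6 − (5/6) = -32/3.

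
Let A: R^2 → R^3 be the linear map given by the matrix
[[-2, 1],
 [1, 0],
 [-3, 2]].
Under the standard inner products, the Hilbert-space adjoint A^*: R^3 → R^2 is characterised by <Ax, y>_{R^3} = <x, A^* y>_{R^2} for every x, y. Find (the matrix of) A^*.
A^* = A^T =
[[-2, 1, -3],
 [1, 0, 2]]

For real matrices with standard dot products, the defining identity <Ax, y> = <x, A^* y> gives (Ax)^T y = x^T (A^*) y, i.e. x^T A^T y = x^T (A^*) y. Since this holds for all x, y, we must have A^* = A^T. Therefore
A^* =
[[-2, 1, -3],
 [1, 0, 2]].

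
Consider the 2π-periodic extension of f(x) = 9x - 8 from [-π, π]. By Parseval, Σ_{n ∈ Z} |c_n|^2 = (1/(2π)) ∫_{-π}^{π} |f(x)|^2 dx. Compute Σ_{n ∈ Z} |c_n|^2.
Σ |c_n|^2 = 27π^2 + 64

Expand and integrate term by term over [-π, π]:
  ∫ (9x)^2 dx = 81·(2π^3/3); ∫ 2·9·(-8)·x dx = 0 (odd integrand); ∫ (-8)^2 dx = 64·2π.
So (1/(2π)) ∫_{-π}^{π} (9x - 8)^2 dx = 81π^2/3 + 64 = 27π^2 + 64.
Parseval ⇒ Σ |c_n|^2 = 27π^2 + 64.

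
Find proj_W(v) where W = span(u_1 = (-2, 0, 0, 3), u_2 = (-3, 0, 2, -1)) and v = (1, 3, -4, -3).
proj_W(v) = (473/173, 0, -142/173, -319/173)

Set up U = [u_1 | ... | u_2] ∈ R^(4×2). The projector onto W = col(U) is P = U (U^T U)^(-1) U^T.
Compute U^T U =
  [13, 3]
  [3, 14],
and U^T v = (-11, -8).
Solve U^T U · c = U^T v for the coefficients: c = (-130/173, -71/173). The projection is proj_W(v) = U c.
Check: (v - proj_W(v)) · u_1 = 0  (should be 0).
Check: (v - proj_W(v)) · u_2 = 0  (should be 0).
Result: proj_W(v) = (473/173, 0, -142/173, -319/173).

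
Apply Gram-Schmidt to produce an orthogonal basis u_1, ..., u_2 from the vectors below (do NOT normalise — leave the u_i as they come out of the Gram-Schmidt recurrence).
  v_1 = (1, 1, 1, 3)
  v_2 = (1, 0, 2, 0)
Orthogonal basis:
  u_1 = (1, 1, 1, 3)
  u_2 = (3/4, -1/4, 7/4, -3/4)

Apply the Gram-Schmidt recurrence
  u_1 = v_1
  u_i = v_i − Σ_{j<i} ((v_i · u_j) / (u_j · u_j)) · u_j.

Step by step this gives:
  u_1 = (1, 1, 1, 3)
  u_2 = (3/4, -1/4, 7/4, -3/4)

Orthogonality check:
  u_2 · u_1 = 0 (should be 0)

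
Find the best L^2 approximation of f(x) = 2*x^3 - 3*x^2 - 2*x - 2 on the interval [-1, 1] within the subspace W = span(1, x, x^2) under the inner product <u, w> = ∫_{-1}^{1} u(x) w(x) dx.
g(x) = -3*x^2 - 4*x/5 - 2

The best approximation g ∈ W is the orthogonal projection of f onto W. Writing g = a_0 + a_1 x + a_2 x^2, the coefficients solve the normal equations G · a = b where
  G_{ij} = <φ_i, φ_j> and b_i = <f, φ_i>, with φ_0 = 1, φ_1 = x, φ_2 = x^2.
G =
  [2, 0, 2/3]
  [0, 2/3, 0]
  [2/3, 0, 2/5],
b = (-6, -8/15, -38/15).
Solving gives a_0 = -2, a_1 = -4/5, a_2 = -3, so
  g(x) = -3*x^2 - 4*x/5 - 2.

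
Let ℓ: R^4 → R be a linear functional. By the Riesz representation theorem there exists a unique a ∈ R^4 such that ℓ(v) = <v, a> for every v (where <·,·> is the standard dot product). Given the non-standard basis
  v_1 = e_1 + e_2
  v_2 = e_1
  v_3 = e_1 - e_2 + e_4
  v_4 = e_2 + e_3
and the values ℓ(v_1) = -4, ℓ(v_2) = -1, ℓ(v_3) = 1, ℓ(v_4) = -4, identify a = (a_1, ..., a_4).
a = (-1, -3, -1, -1)

Write a = (a_1, ..., a_4) in the standard basis. For each basis vector v_i, ℓ(v_i) = <v_i, a> is a linear equation in the a_j's. Collect the n equations into a matrix system V a = ℓ, where row i of V is v_i (expressed in the standard basis). Since V is invertible (lower-triangular with 1s on the diagonal, up to permutation), solve by back-substitution:
  V =
[[1, 1, 0, 0],
 [1, 0, 0, 0],
 [1, -1, 0, 1],
 [0, 1, 1, 0]]
  V a = (-4, -1, 1, -4)
Solving gives a = (-1, -3, -1, -1).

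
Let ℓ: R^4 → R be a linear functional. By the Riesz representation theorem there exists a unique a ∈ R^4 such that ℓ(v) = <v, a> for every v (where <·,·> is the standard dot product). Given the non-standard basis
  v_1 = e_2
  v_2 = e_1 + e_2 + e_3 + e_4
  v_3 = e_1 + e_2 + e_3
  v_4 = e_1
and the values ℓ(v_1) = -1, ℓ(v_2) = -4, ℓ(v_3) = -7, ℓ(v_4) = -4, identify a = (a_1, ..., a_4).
a = (-4, -1, -2, 3)

Write a = (a_1, ..., a_4) in the standard basis. For each basis vector v_i, ℓ(v_i) = <v_i, a> is a linear equation in the a_j's. Collect the n equations into a matrix system V a = ℓ, where row i of V is v_i (expressed in the standard basis). Since V is invertible (lower-triangular with 1s on the diagonal, up to permutation), solve by back-substitution:
  V =
[[0, 1, 0, 0],
 [1, 1, 1, 1],
 [1, 1, 1, 0],
 [1, 0, 0, 0]]
  V a = (-1, -4, -7, -4)
Solving gives a = (-4, -1, -2, 3).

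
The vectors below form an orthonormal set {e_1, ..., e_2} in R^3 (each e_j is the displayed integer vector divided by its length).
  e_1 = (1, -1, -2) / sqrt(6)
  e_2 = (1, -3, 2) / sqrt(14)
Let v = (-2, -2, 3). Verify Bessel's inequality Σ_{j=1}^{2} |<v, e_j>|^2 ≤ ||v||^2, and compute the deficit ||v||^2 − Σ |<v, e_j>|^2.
Σ |<v, e_j>|^2 = 92/7; ||v||^2 = 17; deficit = 27/7

Write each e_j = u_j / sqrt(<u_j, u_j>) where u_j is the displayed integer vector. Then <v, e_j> = <v, u_j> / sqrt(<u_j, u_j>), so |<v, e_j>|^2 = <v, u_j>^2 / <u_j, u_j>.
Coefficients: <v, e_1> = -6/sqrt(6), <v, e_2> = 10/sqrt(14).
Square and sum: Σ |<v, e_j>|^2 = 92/7.
Compute ||v||^2 = v·v = 17.
Deficit = 17 − 92/7 = 27/7 ≥ 0, confirming Bessel's inequality. (The deficit equals ||v − Σ <v,e_j> e_j||^2, the squared distance from v to span{e_j}.)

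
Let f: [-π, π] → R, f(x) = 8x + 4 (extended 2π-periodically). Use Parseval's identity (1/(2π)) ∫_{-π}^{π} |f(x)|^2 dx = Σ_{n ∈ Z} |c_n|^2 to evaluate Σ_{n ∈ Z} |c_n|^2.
Σ |c_n|^2 = 64π^2/3 + 16

Expand and integrate term by term over [-π, π]:
  ∫ (8x)^2 dx = 64·(2π^3/3); ∫ 2·8·(4)·x dx = 0 (odd integrand); ∫ 4^2 dx = 16·2π.
So (1/(2π)) ∫_{-π}^{π} (8x + 4)^2 dx = 64π^2/3 + 16 = 64π^2/3 + 16.
Parseval ⇒ Σ |c_n|^2 = 64π^2/3 + 16.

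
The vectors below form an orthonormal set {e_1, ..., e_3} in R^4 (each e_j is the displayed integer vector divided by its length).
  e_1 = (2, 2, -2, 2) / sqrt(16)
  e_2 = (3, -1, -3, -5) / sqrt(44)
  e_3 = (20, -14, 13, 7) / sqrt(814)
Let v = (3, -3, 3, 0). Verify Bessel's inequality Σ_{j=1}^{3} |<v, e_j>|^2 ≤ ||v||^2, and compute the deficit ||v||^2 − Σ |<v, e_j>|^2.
Σ |<v, e_j>|^2 = 1989/74; ||v||^2 = 27; deficit = 9/74

Write each e_j = u_j / sqrt(<u_j, u_j>) where u_j is the displayed integer vector. Then <v, e_j> = <v, u_j> / sqrt(<u_j, u_j>), so |<v, e_j>|^2 = <v, u_j>^2 / <u_j, u_j>.
Coefficients: <v, e_1> = -6/sqrt(16), <v, e_2> = 3/sqrt(44), <v, e_3> = 141/sqrt(814).
Square and sum: Σ |<v, e_j>|^2 = 1989/74.
Compute ||v||^2 = v·v = 27.
Deficit = 27 − 1989/74 = 9/74 ≥ 0, confirming Bessel's inequality. (The deficit equals ||v − Σ <v,e_j> e_j||^2, the squared distance from v to span{e_j}.)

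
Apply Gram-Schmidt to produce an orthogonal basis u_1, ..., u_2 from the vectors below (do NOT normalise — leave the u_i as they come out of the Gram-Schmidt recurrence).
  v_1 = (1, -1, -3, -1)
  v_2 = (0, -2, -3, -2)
Orthogonal basis:
  u_1 = (1, -1, -3, -1)
  u_2 = (-13/12, -11/12, 1/4, -11/12)

Apply the Gram-Schmidt recurrence
  u_1 = v_1
  u_i = v_i − Σ_{j<i} ((v_i · u_j) / (u_j · u_j)) · u_j.

Step by step this gives:
  u_1 = (1, -1, -3, -1)
  u_2 = (-13/12, -11/12, 1/4, -11/12)

Orthogonality check:
  u_2 · u_1 = 0 (should be 0)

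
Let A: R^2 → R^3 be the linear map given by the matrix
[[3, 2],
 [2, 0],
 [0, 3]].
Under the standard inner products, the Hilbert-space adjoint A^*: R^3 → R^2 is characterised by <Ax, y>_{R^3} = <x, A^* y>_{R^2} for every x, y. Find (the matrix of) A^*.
A^* = A^T =
[[3, 2, 0],
 [2, 0, 3]]

For real matrices with standard dot products, the defining identity <Ax, y> = <x, A^* y> gives (Ax)^T y = x^T (A^*) y, i.e. x^T A^T y = x^T (A^*) y. Since this holds for all x, y, we must have A^* = A^T. Therefore
A^* =
[[3, 2, 0],
 [2, 0, 3]].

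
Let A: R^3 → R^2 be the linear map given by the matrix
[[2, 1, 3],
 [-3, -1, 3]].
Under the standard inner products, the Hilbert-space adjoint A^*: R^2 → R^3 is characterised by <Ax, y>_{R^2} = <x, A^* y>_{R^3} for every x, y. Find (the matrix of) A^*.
A^* = A^T =
[[2, -3],
 [1, -1],
 [3, 3]]

For real matrices with standard dot products, the defining identity <Ax, y> = <x, A^* y> gives (Ax)^T y = x^T (A^*) y, i.e. x^T A^T y = x^T (A^*) y. Since this holds for all x, y, we must have A^* = A^T. Therefore
A^* =
[[2, -3],
 [1, -1],
 [3, 3]].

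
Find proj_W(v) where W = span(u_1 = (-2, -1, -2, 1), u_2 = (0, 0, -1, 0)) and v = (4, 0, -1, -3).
proj_W(v) = (11/3, 11/6, -1, -11/6)

Set up U = [u_1 | ... | u_2] ∈ R^(4×2). The projector onto W = col(U) is P = U (U^T U)^(-1) U^T.
Compute U^T U =
  [10, 2]
  [2, 1],
and U^T v = (-9, 1).
Solve U^T U · c = U^T v for the coefficients: c = (-11/6, 14/3). The projection is proj_W(v) = U c.
Check: (v - proj_W(v)) · u_1 = 0  (should be 0).
Check: (v - proj_W(v)) · u_2 = 0  (should be 0).
Result: proj_W(v) = (11/3, 11/6, -1, -11/6).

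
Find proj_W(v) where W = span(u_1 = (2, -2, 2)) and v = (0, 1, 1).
proj_W(v) = (0, 0, 0)

Set up U = [u_1 | ... | u_1] ∈ R^(3×1). The projector onto W = col(U) is P = U (U^T U)^(-1) U^T.
Compute U^T U =
  [12],
and U^T v = (0).
Solve U^T U · c = U^T v for the coefficients: c = (0). The projection is proj_W(v) = U c.
Check: (v - proj_W(v)) · u_1 = 0  (should be 0).
Result: proj_W(v) = (0, 0, 0).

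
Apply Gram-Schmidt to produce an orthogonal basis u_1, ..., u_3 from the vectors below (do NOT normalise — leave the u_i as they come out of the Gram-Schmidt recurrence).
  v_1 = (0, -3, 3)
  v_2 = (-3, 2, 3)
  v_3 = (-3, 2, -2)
Orthogonal basis:
  u_1 = (0, -3, 3)
  u_2 = (-3, 5/2, 5/2)
  u_3 = (-75/43, -45/43, -45/43)

Apply the Gram-Schmidt recurrence
  u_1 = v_1
  u_i = v_i − Σ_{j<i} ((v_i · u_j) / (u_j · u_j)) · u_j.

Step by step this gives:
  u_1 = (0, -3, 3)
  u_2 = (-3, 5/2, 5/2)
  u_3 = (-75/43, -45/43, -45/43)

Orthogonality check:
  u_2 · u_1 = 0 (should be 0)
  u_3 · u_1 = 0 (should be 0)
  u_3 · u_2 = 0 (should be 0)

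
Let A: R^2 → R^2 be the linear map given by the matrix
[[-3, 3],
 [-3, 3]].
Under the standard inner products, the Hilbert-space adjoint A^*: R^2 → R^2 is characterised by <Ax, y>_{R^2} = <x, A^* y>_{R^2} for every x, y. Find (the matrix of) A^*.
A^* = A^T =
[[-3, -3],
 [3, 3]]

For real matrices with standard dot products, the defining identity <Ax, y> = <x, A^* y> gives (Ax)^T y = x^T (A^*) y, i.e. x^T A^T y = x^T (A^*) y. Since this holds for all x, y, we must have A^* = A^T. Therefore
A^* =
[[-3, -3],
 [3, 3]].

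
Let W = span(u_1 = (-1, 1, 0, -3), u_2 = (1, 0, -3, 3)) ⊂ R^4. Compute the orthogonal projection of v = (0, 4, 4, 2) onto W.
proj_W(v) = (12/109, -98/109, 258/109, 36/109)

Set up U = [u_1 | ... | u_2] ∈ R^(4×2). The projector onto W = col(U) is P = U (U^T U)^(-1) U^T.
Compute U^T U =
  [11, -10]
  [-10, 19],
and U^T v = (-2, -6).
Solve U^T U · c = U^T v for the coefficients: c = (-98/109, -86/109). The projection is proj_W(v) = U c.
Check: (v - proj_W(v)) · u_1 = 0  (should be 0).
Check: (v - proj_W(v)) · u_2 = 0  (should be 0).
Result: proj_W(v) = (12/109, -98/109, 258/109, 36/109).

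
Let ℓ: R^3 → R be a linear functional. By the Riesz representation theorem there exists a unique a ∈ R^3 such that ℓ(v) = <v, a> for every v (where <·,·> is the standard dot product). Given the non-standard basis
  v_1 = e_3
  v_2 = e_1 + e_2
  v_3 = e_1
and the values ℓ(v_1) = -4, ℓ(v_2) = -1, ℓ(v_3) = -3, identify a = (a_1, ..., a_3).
a = (-3, 2, -4)

Write a = (a_1, ..., a_3) in the standard basis. For each basis vector v_i, ℓ(v_i) = <v_i, a> is a linear equation in the a_j's. Collect the n equations into a matrix system V a = ℓ, where row i of V is v_i (expressed in the standard basis). Since V is invertible (lower-triangular with 1s on the diagonal, up to permutation), solve by back-substitution:
  V =
[[0, 0, 1],
 [1, 1, 0],
 [1, 0, 0]]
  V a = (-4, -1, -3)
Solving gives a = (-3, 2, -4).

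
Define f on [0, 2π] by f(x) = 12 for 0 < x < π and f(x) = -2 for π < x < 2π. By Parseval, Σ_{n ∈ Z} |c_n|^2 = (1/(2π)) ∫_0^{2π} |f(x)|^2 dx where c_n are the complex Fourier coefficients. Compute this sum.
Σ |c_n|^2 = 74

Parseval equates the L^2 energy of f (normalised by 1/(2π)) with the ℓ^2 sum of its Fourier coefficients: (1/(2π)) ∫_0^{2π} |f|^2 = Σ |c_n|^2.
Compute the left side: (1/(2π)) [∫_0^π 12^2 dx + ∫_π^{2π} (-2)^2 dx] = (1/(2π)) · (144π + 4π) = (144 + 4)/2 = 74.
So Σ_{n ∈ Z} |c_n|^2 = 74.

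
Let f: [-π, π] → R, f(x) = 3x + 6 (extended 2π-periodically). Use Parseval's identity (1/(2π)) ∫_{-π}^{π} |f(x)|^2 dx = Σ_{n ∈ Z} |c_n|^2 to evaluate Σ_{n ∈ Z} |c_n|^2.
Σ |c_n|^2 = 3π^2 + 36

Expand and integrate term by term over [-π, π]:
  ∫ (3x)^2 dx = 9·(2π^3/3); ∫ 2·3·(6)·x dx = 0 (odd integrand); ∫ 6^2 dx = 36·2π.
So (1/(2π)) ∫_{-π}^{π} (3x + 6)^2 dx = 9π^2/3 + 36 = 3π^2 + 36.
Parseval ⇒ Σ |c_n|^2 = 3π^2 + 36.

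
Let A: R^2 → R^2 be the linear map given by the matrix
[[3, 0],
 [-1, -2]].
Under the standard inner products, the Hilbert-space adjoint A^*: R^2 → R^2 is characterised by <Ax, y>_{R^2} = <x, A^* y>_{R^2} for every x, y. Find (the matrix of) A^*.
A^* = A^T =
[[3, -1],
 [0, -2]]

For real matrices with standard dot products, the defining identity <Ax, y> = <x, A^* y> gives (Ax)^T y = x^T (A^*) y, i.e. x^T A^T y = x^T (A^*) y. Since this holds for all x, y, we must have A^* = A^T. Therefore
A^* =
[[3, -1],
 [0, -2]].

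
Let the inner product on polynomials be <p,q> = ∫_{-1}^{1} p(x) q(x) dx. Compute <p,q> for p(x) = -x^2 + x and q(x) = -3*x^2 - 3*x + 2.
<p,q> = -32/15

Expand the product: p(x)·q(x) = 3*x^4 - 5*x^2 + 2*x.
∫_{-1}^{1} of each monomial x^k gives [2/(k+1) if k even, 0 if k odd]. Integrating term-by-term (or equivalently evaluating the antiderivative F(x) = 3*x^5/5 - 5*x^3/3 + x^2 at the endpoints):
  F(1) − F(−1) = -1/15 − (31/15) = -32/15.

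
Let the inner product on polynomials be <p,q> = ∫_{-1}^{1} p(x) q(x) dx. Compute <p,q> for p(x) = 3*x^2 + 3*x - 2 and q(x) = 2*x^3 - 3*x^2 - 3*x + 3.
<p,q> = -46/5

Expand the product: p(x)·q(x) = 6*x^5 - 3*x^4 - 22*x^3 + 6*x^2 + 15*x - 6.
∫_{-1}^{1} of each monomial x^k gives [2/(k+1) if k even, 0 if k odd]. Integrating term-by-term (or equivalently evaluating the antiderivative F(x) = x^6 - 3*x^5/5 - 11*x^4/2 + 2*x^3 + 15*x^2/2 - 6*x at the endpoints):
  F(1) − F(−1) = -8/5 − (38/5) = -46/5.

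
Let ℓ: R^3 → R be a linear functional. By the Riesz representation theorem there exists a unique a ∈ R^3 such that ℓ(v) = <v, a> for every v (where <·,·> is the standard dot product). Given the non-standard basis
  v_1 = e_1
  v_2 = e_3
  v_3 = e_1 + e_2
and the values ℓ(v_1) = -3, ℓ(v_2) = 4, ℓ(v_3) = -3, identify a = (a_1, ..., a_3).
a = (-3, 0, 4)

Write a = (a_1, ..., a_3) in the standard basis. For each basis vector v_i, ℓ(v_i) = <v_i, a> is a linear equation in the a_j's. Collect the n equations into a matrix system V a = ℓ, where row i of V is v_i (expressed in the standard basis). Since V is invertible (lower-triangular with 1s on the diagonal, up to permutation), solve by back-substitution:
  V =
[[1, 0, 0],
 [0, 0, 1],
 [1, 1, 0]]
  V a = (-3, 4, -3)
Solving gives a = (-3, 0, 4).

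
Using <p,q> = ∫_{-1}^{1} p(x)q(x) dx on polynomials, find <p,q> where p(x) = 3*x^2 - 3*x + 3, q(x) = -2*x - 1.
<p,q> = -4

Expand the product: p(x)·q(x) = -6*x^3 + 3*x^2 - 3*x - 3.
∫_{-1}^{1} of each monomial x^k gives [2/(k+1) if k even, 0 if k odd]. Integrating term-by-term (or equivalently evaluating the antiderivative F(x) = -3*x^4/2 + x^3 - 3*x^2/2 - 3*x at the endpoints):
  F(1) − F(−1) = -5 − (-1) = -4.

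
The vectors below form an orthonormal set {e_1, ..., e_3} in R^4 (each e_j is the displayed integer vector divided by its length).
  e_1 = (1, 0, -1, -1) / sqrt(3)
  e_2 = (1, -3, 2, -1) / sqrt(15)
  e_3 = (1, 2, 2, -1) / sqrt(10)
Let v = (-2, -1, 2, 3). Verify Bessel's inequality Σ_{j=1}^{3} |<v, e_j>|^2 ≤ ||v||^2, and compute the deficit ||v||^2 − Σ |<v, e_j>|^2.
Σ |<v, e_j>|^2 = 35/2; ||v||^2 = 18; deficit = 1/2

Write each e_j = u_j / sqrt(<u_j, u_j>) where u_j is the displayed integer vector. Then <v, e_j> = <v, u_j> / sqrt(<u_j, u_j>), so |<v, e_j>|^2 = <v, u_j>^2 / <u_j, u_j>.
Coefficients: <v, e_1> = -7/sqrt(3), <v, e_2> = 2/sqrt(15), <v, e_3> = -3/sqrt(10).
Square and sum: Σ |<v, e_j>|^2 = 35/2.
Compute ||v||^2 = v·v = 18.
Deficit = 18 − 35/2 = 1/2 ≥ 0, confirming Bessel's inequality. (The deficit equals ||v − Σ <v,e_j> e_j||^2, the squared distance from v to span{e_j}.)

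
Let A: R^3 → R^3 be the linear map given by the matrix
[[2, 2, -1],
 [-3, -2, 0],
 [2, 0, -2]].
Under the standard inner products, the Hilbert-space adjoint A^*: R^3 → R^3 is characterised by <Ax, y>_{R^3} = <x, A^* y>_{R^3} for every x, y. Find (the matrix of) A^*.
A^* = A^T =
[[2, -3, 2],
 [2, -2, 0],
 [-1, 0, -2]]

For real matrices with standard dot products, the defining identity <Ax, y> = <x, A^* y> gives (Ax)^T y = x^T (A^*) y, i.e. x^T A^T y = x^T (A^*) y. Since this holds for all x, y, we must have A^* = A^T. Therefore
A^* =
[[2, -3, 2],
 [2, -2, 0],
 [-1, 0, -2]].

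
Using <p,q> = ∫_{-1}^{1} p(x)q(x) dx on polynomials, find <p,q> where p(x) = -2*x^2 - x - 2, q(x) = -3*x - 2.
<p,q> = 38/3

Expand the product: p(x)·q(x) = 6*x^3 + 7*x^2 + 8*x + 4.
∫_{-1}^{1} of each monomial x^k gives [2/(k+1) if k even, 0 if k odd]. Integrating term-by-term (or equivalently evaluating the antiderivative F(x) = 3*x^4/2 + 7*x^3/3 + 4*x^2 + 4*x at the endpoints):
  F(1) − F(−1) = 71/6 − (-5/6) = 38/3.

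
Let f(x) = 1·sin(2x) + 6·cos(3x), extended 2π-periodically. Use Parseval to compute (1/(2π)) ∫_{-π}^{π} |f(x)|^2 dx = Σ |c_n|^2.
Σ |c_n|^2 = 37/2

Expand |f|^2 and use orthogonality of {sin(nx), cos(mx)} on [-π, π]:
  ∫_{-π}^{π} sin(nx)^2 dx = π, ∫ cos(mx)^2 dx = π, and cross terms integrate to 0.
So ∫_{-π}^{π} f(x)^2 dx = 1^2 · π + 6^2 · π = (1 + 36)π.
Divide by 2π: (1 + 36)/2 = 37/2.
By Parseval, this equals Σ |c_n|^2.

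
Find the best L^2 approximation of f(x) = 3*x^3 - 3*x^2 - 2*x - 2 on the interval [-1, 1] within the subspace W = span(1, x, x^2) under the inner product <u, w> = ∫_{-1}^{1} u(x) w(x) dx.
g(x) = -3*x^2 - x/5 - 2

The best approximation g ∈ W is the orthogonal projection of f onto W. Writing g = a_0 + a_1 x + a_2 x^2, the coefficients solve the normal equations G · a = b where
  G_{ij} = <φ_i, φ_j> and b_i = <f, φ_i>, with φ_0 = 1, φ_1 = x, φ_2 = x^2.
G =
  [2, 0, 2/3]
  [0, 2/3, 0]
  [2/3, 0, 2/5],
b = (-6, -2/15, -38/15).
Solving gives a_0 = -2, a_1 = -1/5, a_2 = -3, so
  g(x) = -3*x^2 - x/5 - 2.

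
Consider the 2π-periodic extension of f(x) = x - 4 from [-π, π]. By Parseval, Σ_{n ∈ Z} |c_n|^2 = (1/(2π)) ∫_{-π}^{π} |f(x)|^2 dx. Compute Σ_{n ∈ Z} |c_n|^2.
Σ |c_n|^2 = π^2/3 + 16

Expand and integrate term by term over [-π, π]:
  ∫ (x)^2 dx = 1·(2π^3/3); ∫ 2·1·(-4)·x dx = 0 (odd integrand); ∫ (-4)^2 dx = 16·2π.
So (1/(2π)) ∫_{-π}^{π} (x - 4)^2 dx = 1π^2/3 + 16 = π^2/3 + 16.
Parseval ⇒ Σ |c_n|^2 = π^2/3 + 16.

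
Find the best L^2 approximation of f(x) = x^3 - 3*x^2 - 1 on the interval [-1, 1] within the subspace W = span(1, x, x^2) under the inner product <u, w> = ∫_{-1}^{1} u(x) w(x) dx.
g(x) = -3*x^2 + 3*x/5 - 1

The best approximation g ∈ W is the orthogonal projection of f onto W. Writing g = a_0 + a_1 x + a_2 x^2, the coefficients solve the normal equations G · a = b where
  G_{ij} = <φ_i, φ_j> and b_i = <f, φ_i>, with φ_0 = 1, φ_1 = x, φ_2 = x^2.
G =
  [2, 0, 2/3]
  [0, 2/3, 0]
  [2/3, 0, 2/5],
b = (-4, 2/5, -28/15).
Solving gives a_0 = -1, a_1 = 3/5, a_2 = -3, so
  g(x) = -3*x^2 + 3*x/5 - 1.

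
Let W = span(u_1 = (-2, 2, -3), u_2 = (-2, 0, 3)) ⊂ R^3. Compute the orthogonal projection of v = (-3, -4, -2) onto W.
proj_W(v) = (-36/49, 26/49, -24/49)

Set up U = [u_1 | ... | u_2] ∈ R^(3×2). The projector onto W = col(U) is P = U (U^T U)^(-1) U^T.
Compute U^T U =
  [17, -5]
  [-5, 13],
and U^T v = (4, 0).
Solve U^T U · c = U^T v for the coefficients: c = (13/49, 5/49). The projection is proj_W(v) = U c.
Check: (v - proj_W(v)) · u_1 = 0  (should be 0).
Check: (v - proj_W(v)) · u_2 = 0  (should be 0).
Result: proj_W(v) = (-36/49, 26/49, -24/49).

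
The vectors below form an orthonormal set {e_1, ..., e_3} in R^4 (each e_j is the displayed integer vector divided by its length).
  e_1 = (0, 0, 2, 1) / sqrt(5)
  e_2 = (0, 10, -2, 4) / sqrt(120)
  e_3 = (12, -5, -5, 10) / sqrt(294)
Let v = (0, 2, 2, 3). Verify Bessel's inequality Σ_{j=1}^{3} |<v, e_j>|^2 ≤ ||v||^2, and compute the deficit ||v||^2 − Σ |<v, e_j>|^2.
Σ |<v, e_j>|^2 = 817/49; ||v||^2 = 17; deficit = 16/49

Write each e_j = u_j / sqrt(<u_j, u_j>) where u_j is the displayed integer vector. Then <v, e_j> = <v, u_j> / sqrt(<u_j, u_j>), so |<v, e_j>|^2 = <v, u_j>^2 / <u_j, u_j>.
Coefficients: <v, e_1> = 7/sqrt(5), <v, e_2> = 28/sqrt(120), <v, e_3> = 10/sqrt(294).
Square and sum: Σ |<v, e_j>|^2 = 817/49.
Compute ||v||^2 = v·v = 17.
Deficit = 17 − 817/49 = 16/49 ≥ 0, confirming Bessel's inequality. (The deficit equals ||v − Σ <v,e_j> e_j||^2, the squared distance from v to span{e_j}.)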